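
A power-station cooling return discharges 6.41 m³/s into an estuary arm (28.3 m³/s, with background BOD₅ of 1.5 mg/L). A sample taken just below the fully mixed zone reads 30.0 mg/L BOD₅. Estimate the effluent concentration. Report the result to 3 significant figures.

Mass balance: 28.30·1.500 + 6.410·Cₑ = 34.71·30.00
→ Cₑ = (34.71·30.00 − 28.30·1.500) / 6.410 = 155.8 mg/L.

156 mg/L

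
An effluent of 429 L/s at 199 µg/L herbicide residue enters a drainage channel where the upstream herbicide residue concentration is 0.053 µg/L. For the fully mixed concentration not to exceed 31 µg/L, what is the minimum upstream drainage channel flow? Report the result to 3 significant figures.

Set C_mix = 31: (Q·0.05300 + 429.0·199.0) / (Q + 429.0) = 31
→ Q = 429.0·(199.0 − 31)/(31 − 0.05300) = 2329 L/s.

2330 L/s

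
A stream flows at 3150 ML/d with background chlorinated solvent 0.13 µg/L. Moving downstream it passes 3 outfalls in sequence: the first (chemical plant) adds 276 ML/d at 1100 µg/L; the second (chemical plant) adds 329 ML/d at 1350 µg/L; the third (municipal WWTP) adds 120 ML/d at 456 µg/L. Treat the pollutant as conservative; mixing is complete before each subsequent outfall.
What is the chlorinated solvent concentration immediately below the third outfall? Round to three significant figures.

Below outfall 1: Q → 3426 ML/d, C = (3150·0.1300 + 276.0·1100)/3426 = 88.74 µg/L.
Below outfall 2: Q → 3755 ML/d, C = (3426·88.74 + 329.0·1350)/3755 = 199.2 µg/L.
Below outfall 3: Q → 3875 ML/d, C = (3755·199.2 + 120.0·456.0)/3875 = 207.2 µg/L.

207 µg/L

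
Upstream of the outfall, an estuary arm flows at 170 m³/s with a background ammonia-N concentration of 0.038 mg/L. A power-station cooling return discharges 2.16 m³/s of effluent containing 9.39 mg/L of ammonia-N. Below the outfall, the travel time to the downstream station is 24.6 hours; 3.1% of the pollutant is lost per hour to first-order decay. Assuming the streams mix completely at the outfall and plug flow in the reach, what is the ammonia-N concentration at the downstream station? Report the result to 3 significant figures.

Mass balance: C = (170.0·0.03800 + 2.160·9.390) / 172.2 = 26.74/172.2 = 0.1553 mg/L.
3.1%/h lost → k = −ln(1 − 0.031) = 0.03149 h⁻¹.
First-order decay: C = 0.1553·exp(−k·t) = 0.1553·0.4609 = 0.07159 mg/L.

0.0716 mg/L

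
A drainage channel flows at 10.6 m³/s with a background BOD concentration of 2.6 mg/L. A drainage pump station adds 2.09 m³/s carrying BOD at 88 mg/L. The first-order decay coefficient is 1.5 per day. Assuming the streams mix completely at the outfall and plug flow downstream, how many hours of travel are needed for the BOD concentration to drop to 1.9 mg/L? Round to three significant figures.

Flow-weighted average: C = (10.60·2.600 + 2.090·88.00) / 12.69 = 211.5/12.69 = 16.67 mg/L.
16.67·exp(−k·t) = 1.9 → t = ln(16.67/1.9)/k = 125100 s = 34.74 h.

34.7 h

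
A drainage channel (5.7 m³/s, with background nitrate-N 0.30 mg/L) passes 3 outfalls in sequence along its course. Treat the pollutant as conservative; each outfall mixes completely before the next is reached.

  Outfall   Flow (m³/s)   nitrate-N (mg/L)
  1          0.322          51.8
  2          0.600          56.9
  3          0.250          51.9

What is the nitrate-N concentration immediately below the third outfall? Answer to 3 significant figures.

Below outfall 1: Q → 6.022 m³/s, C = (5.700·0.3000 + 0.3220·51.80)/6.022 = 3.054 mg/L.
Below outfall 2: Q → 6.622 m³/s, C = (6.022·3.054 + 0.6000·56.90)/6.622 = 7.933 mg/L.
Below outfall 3: Q → 6.872 m³/s, C = (6.622·7.933 + 0.2500·51.90)/6.872 = 9.532 mg/L.

9.53 mg/L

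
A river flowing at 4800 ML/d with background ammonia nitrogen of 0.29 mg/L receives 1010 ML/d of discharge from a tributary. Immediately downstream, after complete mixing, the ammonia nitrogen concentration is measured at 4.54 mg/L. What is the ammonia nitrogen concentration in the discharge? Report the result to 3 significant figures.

Mass balance: 4800·0.2900 + 1010·Cₑ = 5810·4.540
→ Cₑ = (5810·4.540 − 4800·0.2900) / 1010 = 24.74 mg/L.

24.7 mg/L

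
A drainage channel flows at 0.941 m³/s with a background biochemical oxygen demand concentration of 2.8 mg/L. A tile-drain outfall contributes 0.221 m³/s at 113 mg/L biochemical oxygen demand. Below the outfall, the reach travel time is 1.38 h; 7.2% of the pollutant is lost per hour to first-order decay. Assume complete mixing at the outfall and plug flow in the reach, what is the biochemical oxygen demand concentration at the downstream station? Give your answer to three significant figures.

21.4 mg/L

Flow-weighted average: C = (0.9410·2.800 + 0.2210·113.0) / 1.162 = 27.61/1.162 = 23.76 mg/L.
7.2%/h lost → k = −ln(1 − 0.072) = 0.07472 h⁻¹.
Applying C = C₀e^(−kt): 23.76 × 0.9020 = 21.43 mg/L.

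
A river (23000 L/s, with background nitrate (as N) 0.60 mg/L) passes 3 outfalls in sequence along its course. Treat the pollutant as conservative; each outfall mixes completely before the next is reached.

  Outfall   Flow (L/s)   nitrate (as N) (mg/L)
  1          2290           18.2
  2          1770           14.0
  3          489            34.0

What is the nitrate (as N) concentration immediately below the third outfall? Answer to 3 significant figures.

Below outfall 1: Q → 25290 L/s, C = (23000·0.6000 + 2290·18.20)/25290 = 2.194 mg/L.
Below outfall 2: Q → 27060 L/s, C = (25290·2.194 + 1770·14.00)/27060 = 2.966 mg/L.
Below outfall 3: Q → 27550 L/s, C = (27060·2.966 + 489.0·34.00)/27550 = 3.517 mg/L.

3.52 mg/L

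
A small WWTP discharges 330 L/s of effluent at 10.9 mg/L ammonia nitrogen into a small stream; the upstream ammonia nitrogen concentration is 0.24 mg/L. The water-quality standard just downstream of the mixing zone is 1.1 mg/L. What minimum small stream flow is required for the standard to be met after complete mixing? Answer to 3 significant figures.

Set C_mix = 1.1: (Q·0.2400 + 330.0·10.90) / (Q + 330.0) = 1.1
→ Q = 330.0·(10.90 − 1.1)/(1.1 − 0.2400) = 3760 L/s.

3760 L/s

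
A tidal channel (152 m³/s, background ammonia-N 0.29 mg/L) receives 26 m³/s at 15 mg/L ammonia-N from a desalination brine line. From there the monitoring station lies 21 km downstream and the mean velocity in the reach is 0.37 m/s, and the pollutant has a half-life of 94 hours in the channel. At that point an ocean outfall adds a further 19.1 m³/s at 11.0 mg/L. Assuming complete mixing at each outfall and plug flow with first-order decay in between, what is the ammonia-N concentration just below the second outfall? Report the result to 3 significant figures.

Conservation of mass: C = (152.0·0.2900 + 26.00·15.00) / 178.0 = 434.1/178.0 = 2.439 mg/L; combined flow 178.0 m³/s.
Travel time t = 21·1000 / 0.37 = 56760 s = 15.77 h.
Half-life 94 h → k = ln 2 / 94 = 0.007374 h⁻¹ = 0.1770 d⁻¹.
First-order decay: C = 2.439·exp(−k·t) = 2.439·0.8902 = 2.171 mg/L.
Second outfall: C = (178.0·2.171 + 19.10·11.00)/197.1 = 3.027 mg/L.

3.03 mg/L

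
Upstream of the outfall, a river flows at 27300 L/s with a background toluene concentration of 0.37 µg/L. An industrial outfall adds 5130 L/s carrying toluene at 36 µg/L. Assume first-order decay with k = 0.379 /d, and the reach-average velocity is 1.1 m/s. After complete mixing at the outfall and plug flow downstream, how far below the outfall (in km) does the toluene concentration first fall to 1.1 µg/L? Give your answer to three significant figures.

426 km

After mixing, C = (27300·0.3700 + 5130·36.00) / 32430 = 194800/32430 = 6.006 µg/L.
Set 6.006·exp(−k·t) = 1.1 → t = ln(6.006/1.1)/k = 387000 s = 107.5 h.
Distance = v·t = 1.1·387000 = 425700 m = 425.7 km.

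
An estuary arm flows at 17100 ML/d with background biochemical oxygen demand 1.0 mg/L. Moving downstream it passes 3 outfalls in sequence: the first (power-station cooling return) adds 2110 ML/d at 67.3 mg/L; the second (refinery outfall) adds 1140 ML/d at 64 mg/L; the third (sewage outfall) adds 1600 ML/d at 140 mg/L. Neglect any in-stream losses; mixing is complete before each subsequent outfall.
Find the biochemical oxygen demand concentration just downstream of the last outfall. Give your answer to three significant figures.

Outfall 1: combined Q = 19210 ML/d; C = (17100·1.000 + 2110·67.30)/19210 = 8.282 mg/L.
Outfall 2: combined Q = 20350 ML/d; C = (19210·8.282 + 1140·64.00)/20350 = 11.40 mg/L.
Outfall 3: combined Q = 21950 ML/d; C = (20350·11.40 + 1600·140.0)/21950 = 20.78 mg/L.

20.8 mg/L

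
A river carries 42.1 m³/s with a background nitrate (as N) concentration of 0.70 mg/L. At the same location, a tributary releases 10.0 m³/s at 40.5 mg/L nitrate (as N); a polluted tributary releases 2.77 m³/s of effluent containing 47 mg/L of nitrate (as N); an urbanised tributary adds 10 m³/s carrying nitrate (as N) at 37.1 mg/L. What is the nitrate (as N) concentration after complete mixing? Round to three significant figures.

After mixing, C = (42.10·0.7000 + 10.00·40.50 + 2.770·47.00 + 10.00·37.10) / 64.87 = 935.7/64.87 = 14.42 mg/L.

14.4 mg/L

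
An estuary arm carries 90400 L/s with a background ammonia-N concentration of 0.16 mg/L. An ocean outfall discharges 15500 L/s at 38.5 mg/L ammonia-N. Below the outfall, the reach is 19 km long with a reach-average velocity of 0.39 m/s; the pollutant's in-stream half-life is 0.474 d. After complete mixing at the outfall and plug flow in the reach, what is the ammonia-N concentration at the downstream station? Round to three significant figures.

Flow-weighted average: C = (90400·0.1600 + 15500·38.50) / 105900 = 611200/105900 = 5.772 mg/L.
Travel time t = 19·1000 / 0.39 = 48720 s = 13.53 h.
Half-life 0.474 d → k = ln 2 / 0.474 = 1.462 d⁻¹.
First-order decay: C = 5.772·exp(−k·t) = 5.772·0.4384 = 2.530 mg/L.

2.53 mg/L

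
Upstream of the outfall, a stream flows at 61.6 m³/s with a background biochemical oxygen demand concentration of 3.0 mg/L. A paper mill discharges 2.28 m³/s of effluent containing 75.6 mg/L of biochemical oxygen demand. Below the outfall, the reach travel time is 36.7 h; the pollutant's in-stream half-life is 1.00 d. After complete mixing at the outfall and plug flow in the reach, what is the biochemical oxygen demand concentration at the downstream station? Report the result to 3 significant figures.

Conservation of mass: C = (61.60·3.000 + 2.280·75.60) / 63.88 = 357.2/63.88 = 5.591 mg/L.
Half-life 1.00 d → k = ln 2 / 1.00 = 0.6931 d⁻¹.
First-order decay: C = 5.591·exp(−k·t) = 5.591·0.3465 = 1.937 mg/L.

1.94 mg/L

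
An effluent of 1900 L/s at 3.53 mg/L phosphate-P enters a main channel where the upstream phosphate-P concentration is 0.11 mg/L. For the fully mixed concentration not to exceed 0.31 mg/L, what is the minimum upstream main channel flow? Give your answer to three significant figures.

30600 L/s

Set C_mix = 0.31: (Q·0.1100 + 1900·3.530) / (Q + 1900) = 0.31
→ Q = 1900·(3.530 − 0.31)/(0.31 − 0.1100) = 30590 L/s.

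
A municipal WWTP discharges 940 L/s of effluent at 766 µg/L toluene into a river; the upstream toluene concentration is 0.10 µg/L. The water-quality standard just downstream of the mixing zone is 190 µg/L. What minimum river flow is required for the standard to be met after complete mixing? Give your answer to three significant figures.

Set C_mix = 190: (Q·0.1000 + 940.0·766.0) / (Q + 940.0) = 190
→ Q = 940.0·(766.0 − 190)/(190 − 0.1000) = 2851 L/s.

2850 L/s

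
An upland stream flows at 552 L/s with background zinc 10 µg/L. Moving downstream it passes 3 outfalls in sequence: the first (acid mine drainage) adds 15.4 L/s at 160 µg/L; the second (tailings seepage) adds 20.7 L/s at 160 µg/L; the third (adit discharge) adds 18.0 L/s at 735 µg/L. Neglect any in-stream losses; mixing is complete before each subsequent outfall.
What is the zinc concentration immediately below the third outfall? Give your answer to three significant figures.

40.5 µg/L

Outfall 1: combined Q = 567.4 L/s; C = (552.0·10.00 + 15.40·160.0)/567.4 = 14.07 µg/L.
Outfall 2: combined Q = 588.1 L/s; C = (567.4·14.07 + 20.70·160.0)/588.1 = 19.21 µg/L.
Outfall 3: combined Q = 606.1 L/s; C = (588.1·19.21 + 18.00·735.0)/606.1 = 40.47 µg/L.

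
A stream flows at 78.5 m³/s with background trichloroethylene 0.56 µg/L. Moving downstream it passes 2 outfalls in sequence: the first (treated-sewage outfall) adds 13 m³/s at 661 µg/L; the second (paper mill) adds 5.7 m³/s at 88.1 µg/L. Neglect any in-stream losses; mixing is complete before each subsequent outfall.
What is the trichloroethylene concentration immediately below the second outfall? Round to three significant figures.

94.0 µg/L

After outfall 1: Q = 78.50 + 13.00 = 91.50 m³/s; C = (78.50·0.5600 + 13.00·661.0)/91.50 = 94.39 µg/L.
After outfall 2: Q = 91.50 + 5.700 = 97.20 m³/s; C = (91.50·94.39 + 5.700·88.10)/97.20 = 94.02 µg/L.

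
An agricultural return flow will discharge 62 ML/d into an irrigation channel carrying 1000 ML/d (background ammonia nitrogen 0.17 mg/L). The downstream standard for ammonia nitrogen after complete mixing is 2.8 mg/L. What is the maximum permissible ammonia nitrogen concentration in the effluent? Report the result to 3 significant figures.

At the limit, (Qr·Cr + Qe·Cₑ)/(Qr + Qe) = 2.8:
Cₑ = (1062·2.8 − 1000·0.1700) / 62.00 = 45.22 mg/L.

45.2 mg/L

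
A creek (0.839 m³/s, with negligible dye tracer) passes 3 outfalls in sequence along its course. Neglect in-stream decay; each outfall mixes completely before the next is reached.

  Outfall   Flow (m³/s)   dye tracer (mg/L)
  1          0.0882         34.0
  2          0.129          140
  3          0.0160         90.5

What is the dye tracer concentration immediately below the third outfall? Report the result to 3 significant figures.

Below outfall 1: Q → 0.9272 m³/s, C = (0.8390·0 + 0.08820·34.00)/0.9272 = 3.234 mg/L.
Below outfall 2: Q → 1.056 m³/s, C = (0.9272·3.234 + 0.1290·140.0)/1.056 = 19.94 mg/L.
Below outfall 3: Q → 1.072 m³/s, C = (1.056·19.94 + 0.01600·90.50)/1.072 = 20.99 mg/L.

21.0 mg/L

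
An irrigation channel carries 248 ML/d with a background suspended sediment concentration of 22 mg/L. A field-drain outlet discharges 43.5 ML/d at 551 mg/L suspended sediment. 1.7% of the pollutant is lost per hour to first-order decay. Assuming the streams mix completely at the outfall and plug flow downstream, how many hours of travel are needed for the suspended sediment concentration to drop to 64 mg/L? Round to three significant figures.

Mixed concentration C = ΣQC/ΣQ = (248.0·22.00 + 43.50·551.0) / 291.5 = 29420/291.5 = 100.9 mg/L.
1.7%/h lost → k = −ln(1 − 0.017) = 0.01715 h⁻¹.
100.9·exp(−k·t) = 64 → t = ln(100.9/64)/k = 95670 s = 26.58 h.

26.6 h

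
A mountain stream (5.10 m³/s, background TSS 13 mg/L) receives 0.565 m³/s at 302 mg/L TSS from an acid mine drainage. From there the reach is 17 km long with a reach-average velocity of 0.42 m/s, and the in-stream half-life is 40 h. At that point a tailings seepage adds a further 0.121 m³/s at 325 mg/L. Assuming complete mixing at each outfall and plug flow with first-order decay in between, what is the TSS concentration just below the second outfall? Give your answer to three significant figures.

40.5 mg/L

Flow-weighted average: C = (5.100·13.00 + 0.5650·302.0) / 5.665 = 236.9/5.665 = 41.82 mg/L; combined flow 5.665 m³/s.
Travel time t = 17·1000 / 0.42 = 40480 s = 11.24 h.
Half-life 40 h → k = ln 2 / 40 = 0.01733 h⁻¹ = 0.4159 d⁻¹.
After decay, C = 41.82 × e^(−kt) = 41.82 × 0.8230 = 34.42 mg/L.
Second outfall: C = (5.665·34.42 + 0.1210·325.0)/5.786 = 40.50 mg/L.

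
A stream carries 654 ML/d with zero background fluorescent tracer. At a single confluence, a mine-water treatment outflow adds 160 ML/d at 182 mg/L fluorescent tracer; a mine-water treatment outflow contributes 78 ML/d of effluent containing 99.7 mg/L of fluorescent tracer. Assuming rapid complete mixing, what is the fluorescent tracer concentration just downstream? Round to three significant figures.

41.4 mg/L

Conservation of mass: C = (654.0·0 + 160.0·182.0 + 78.00·99.70) / 892.0 = 36900/892.0 = 41.36 mg/L.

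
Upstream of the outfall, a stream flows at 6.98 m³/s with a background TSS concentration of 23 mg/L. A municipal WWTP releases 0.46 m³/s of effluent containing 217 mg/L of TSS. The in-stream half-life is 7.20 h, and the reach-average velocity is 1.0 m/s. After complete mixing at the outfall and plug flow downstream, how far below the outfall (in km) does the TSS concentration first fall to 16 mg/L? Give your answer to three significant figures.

Mixed concentration C = ΣQC/ΣQ = (6.980·23.00 + 0.4600·217.0) / 7.440 = 260.4/7.440 = 34.99 mg/L.
Half-life 7.20 h → k = ln 2 / 7.20 = 0.09627 h⁻¹ = 2.310 d⁻¹.
Set 34.99·exp(−k·t) = 16 → t = ln(34.99/16)/k = 29270 s = 8.129 h.
Distance = v·t = 1.0·29270 = 29270 m = 29.27 km.

29.3 km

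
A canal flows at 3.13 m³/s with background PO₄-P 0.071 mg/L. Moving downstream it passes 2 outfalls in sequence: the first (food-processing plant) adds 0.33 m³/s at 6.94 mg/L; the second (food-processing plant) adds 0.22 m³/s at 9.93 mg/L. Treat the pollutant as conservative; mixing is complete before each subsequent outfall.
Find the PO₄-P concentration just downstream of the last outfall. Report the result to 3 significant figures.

1.28 mg/L

After outfall 1: Q = 3.130 + 0.3300 = 3.460 m³/s; C = (3.130·0.07100 + 0.3300·6.940)/3.460 = 0.7261 mg/L.
After outfall 2: Q = 3.460 + 0.2200 = 3.680 m³/s; C = (3.460·0.7261 + 0.2200·9.930)/3.680 = 1.276 mg/L.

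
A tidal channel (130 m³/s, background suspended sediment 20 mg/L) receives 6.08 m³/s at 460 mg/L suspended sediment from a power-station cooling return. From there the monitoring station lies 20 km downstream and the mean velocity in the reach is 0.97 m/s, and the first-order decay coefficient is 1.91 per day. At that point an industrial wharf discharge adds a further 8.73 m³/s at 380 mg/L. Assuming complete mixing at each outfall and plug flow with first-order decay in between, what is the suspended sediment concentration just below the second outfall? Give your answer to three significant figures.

46.5 mg/L

After mixing, C = (130.0·20.00 + 6.080·460.0) / 136.1 = 5397/136.1 = 39.66 mg/L; combined flow 136.1 m³/s.
Travel time t = 20·1000 / 0.97 = 20620 s = 5.727 h.
Applying C = C₀e^(−kt): 39.66 × 0.6339 = 25.14 mg/L.
Second outfall: C = (136.1·25.14 + 8.730·380.0)/144.8 = 46.53 mg/L.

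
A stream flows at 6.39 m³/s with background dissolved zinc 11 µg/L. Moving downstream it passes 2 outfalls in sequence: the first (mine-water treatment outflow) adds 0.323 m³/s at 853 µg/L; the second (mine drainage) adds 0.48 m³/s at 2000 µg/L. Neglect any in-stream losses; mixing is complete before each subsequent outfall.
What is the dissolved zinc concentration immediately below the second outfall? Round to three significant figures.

182 µg/L

Below outfall 1: Q → 6.713 m³/s, C = (6.390·11.00 + 0.3230·853.0)/6.713 = 51.51 µg/L.
Below outfall 2: Q → 7.193 m³/s, C = (6.713·51.51 + 0.4800·2000)/7.193 = 181.5 µg/L.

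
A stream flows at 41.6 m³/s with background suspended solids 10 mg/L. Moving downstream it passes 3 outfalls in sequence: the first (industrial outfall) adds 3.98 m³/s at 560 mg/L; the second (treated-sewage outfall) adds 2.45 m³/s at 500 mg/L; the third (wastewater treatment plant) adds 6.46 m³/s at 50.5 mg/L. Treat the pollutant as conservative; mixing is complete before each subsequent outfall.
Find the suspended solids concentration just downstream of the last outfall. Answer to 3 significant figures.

77.0 mg/L

Outfall 1: combined Q = 45.58 m³/s; C = (41.60·10.00 + 3.980·560.0)/45.58 = 58.03 mg/L.
Outfall 2: combined Q = 48.03 m³/s; C = (45.58·58.03 + 2.450·500.0)/48.03 = 80.57 mg/L.
Outfall 3: combined Q = 54.49 m³/s; C = (48.03·80.57 + 6.460·50.50)/54.49 = 77.01 mg/L.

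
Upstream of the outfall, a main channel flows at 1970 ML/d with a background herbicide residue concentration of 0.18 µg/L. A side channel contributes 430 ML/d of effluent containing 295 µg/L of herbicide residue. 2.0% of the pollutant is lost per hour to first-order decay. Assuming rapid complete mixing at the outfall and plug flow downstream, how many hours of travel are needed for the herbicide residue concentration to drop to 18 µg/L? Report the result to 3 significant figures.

53.5 h

Flow-weighted average: C = (1970·0.1800 + 430.0·295.0) / 2400 = 127200/2400 = 53.00 µg/L.
2.0%/h lost → k = −ln(1 − 0.02) = 0.02020 h⁻¹.
53.00·exp(−k·t) = 18 → t = ln(53.00/18)/k = 192400 s = 53.46 h.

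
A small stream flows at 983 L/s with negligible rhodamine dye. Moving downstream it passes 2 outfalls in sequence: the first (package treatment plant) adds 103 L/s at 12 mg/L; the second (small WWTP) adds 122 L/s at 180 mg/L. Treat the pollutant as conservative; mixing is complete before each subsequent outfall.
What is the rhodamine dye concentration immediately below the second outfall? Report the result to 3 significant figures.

19.2 mg/L

Outfall 1: combined Q = 1086 L/s; C = (983.0·0 + 103.0·12.00)/1086 = 1.138 mg/L.
Outfall 2: combined Q = 1208 L/s; C = (1086·1.138 + 122.0·180.0)/1208 = 19.20 mg/L.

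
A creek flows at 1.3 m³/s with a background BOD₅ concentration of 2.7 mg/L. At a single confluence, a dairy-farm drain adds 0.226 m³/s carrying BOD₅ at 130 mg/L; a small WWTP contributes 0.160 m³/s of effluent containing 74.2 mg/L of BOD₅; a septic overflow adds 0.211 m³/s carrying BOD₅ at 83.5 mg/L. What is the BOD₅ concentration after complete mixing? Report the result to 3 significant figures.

Mass balance: C = (1.300·2.700 + 0.2260·130.0 + 0.1600·74.20 + 0.2110·83.50) / 1.897 = 62.38/1.897 = 32.88 mg/L.

32.9 mg/L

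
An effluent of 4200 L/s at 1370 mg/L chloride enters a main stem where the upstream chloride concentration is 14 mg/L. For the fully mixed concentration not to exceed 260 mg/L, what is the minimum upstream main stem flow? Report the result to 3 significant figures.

Set C_mix = 260: (Q·14.00 + 4200·1370) / (Q + 4200) = 260
→ Q = 4200·(1370 − 260)/(260 − 14.00) = 18950 L/s.

19000 L/s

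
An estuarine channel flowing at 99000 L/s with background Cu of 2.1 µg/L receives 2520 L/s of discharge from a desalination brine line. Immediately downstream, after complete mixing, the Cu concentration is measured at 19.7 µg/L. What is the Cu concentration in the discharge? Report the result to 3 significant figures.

Mass balance: 99000·2.100 + 2520·Cₑ = 101500·19.70
→ Cₑ = (101500·19.70 − 99000·2.100) / 2520 = 711.1 µg/L.

711 µg/L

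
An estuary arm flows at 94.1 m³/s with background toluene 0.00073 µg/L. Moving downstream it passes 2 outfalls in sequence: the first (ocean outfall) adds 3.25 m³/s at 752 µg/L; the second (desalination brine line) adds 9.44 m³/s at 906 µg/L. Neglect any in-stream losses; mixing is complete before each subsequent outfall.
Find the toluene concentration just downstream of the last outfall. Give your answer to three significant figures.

Below outfall 1: Q → 97.35 m³/s, C = (94.10·0.0007300 + 3.250·752.0)/97.35 = 25.11 µg/L.
Below outfall 2: Q → 106.8 m³/s, C = (97.35·25.11 + 9.440·906.0)/106.8 = 103.0 µg/L.

103 µg/L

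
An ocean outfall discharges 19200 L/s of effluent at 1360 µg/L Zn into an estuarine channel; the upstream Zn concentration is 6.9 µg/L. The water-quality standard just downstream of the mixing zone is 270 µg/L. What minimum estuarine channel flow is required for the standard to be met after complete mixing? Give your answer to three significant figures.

79500 L/s

Set C_mix = 270: (Q·6.900 + 19200·1360) / (Q + 19200) = 270
→ Q = 19200·(1360 − 270)/(270 − 6.900) = 79540 L/s.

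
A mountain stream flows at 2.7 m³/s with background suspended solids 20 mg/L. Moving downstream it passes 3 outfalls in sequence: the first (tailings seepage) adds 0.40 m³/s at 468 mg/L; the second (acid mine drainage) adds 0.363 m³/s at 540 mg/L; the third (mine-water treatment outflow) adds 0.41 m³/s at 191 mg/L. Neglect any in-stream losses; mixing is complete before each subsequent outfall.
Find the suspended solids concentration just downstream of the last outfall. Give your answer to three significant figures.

133 mg/L

Outfall 1: combined Q = 3.100 m³/s; C = (2.700·20.00 + 0.4000·468.0)/3.100 = 77.81 mg/L.
Outfall 2: combined Q = 3.463 m³/s; C = (3.100·77.81 + 0.3630·540.0)/3.463 = 126.3 mg/L.
Outfall 3: combined Q = 3.873 m³/s; C = (3.463·126.3 + 0.4100·191.0)/3.873 = 133.1 mg/L.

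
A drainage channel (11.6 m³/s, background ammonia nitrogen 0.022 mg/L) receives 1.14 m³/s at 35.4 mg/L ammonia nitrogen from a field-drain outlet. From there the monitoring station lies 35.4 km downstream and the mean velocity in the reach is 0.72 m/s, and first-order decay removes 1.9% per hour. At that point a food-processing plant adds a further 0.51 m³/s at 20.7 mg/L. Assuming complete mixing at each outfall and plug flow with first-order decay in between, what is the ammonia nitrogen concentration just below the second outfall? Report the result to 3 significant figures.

3.16 mg/L

After mixing, C = (11.60·0.02200 + 1.140·35.40) / 12.74 = 40.61/12.74 = 3.188 mg/L; combined flow 12.74 m³/s.
Travel time t = 35.4·1000 / 0.72 = 49170 s = 13.66 h.
1.9%/h lost → k = −ln(1 − 0.019) = 0.01918 h⁻¹.
Applying C = C₀e^(−kt): 3.188 × 0.7695 = 2.453 mg/L.
Second outfall: C = (12.74·2.453 + 0.5100·20.70)/13.25 = 3.155 mg/L.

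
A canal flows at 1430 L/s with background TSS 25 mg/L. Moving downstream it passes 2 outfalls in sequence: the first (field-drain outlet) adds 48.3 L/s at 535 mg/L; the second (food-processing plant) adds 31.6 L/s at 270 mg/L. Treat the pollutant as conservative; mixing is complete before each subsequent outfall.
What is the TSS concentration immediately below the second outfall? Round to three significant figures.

46.4 mg/L

After outfall 1: Q = 1430 + 48.30 = 1478 L/s; C = (1430·25.00 + 48.30·535.0)/1478 = 41.66 mg/L.
After outfall 2: Q = 1478 + 31.60 = 1510 L/s; C = (1478·41.66 + 31.60·270.0)/1510 = 46.44 mg/L.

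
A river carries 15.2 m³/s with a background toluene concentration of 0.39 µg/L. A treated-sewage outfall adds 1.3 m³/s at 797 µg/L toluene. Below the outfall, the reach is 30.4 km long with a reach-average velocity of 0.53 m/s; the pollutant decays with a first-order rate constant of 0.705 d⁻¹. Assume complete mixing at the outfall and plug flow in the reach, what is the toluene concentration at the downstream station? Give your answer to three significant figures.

39.5 µg/L

Mixed concentration C = ΣQC/ΣQ = (15.20·0.3900 + 1.300·797.0) / 16.50 = 1042/16.50 = 63.15 µg/L.
Travel time t = 30.4·1000 / 0.53 = 57360 s = 15.93 h.
Applying C = C₀e^(−kt): 63.15 × 0.6262 = 39.55 µg/L.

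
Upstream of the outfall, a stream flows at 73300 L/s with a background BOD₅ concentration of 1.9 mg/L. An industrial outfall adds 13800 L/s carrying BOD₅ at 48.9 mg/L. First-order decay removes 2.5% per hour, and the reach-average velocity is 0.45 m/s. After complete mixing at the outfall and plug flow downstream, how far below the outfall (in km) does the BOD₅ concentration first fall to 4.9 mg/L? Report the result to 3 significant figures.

Conservation of mass: C = (73300·1.900 + 13800·48.90) / 87100 = 814100/87100 = 9.347 mg/L.
2.5%/h lost → k = −ln(1 − 0.025) = 0.02532 h⁻¹.
Set 9.347·exp(−k·t) = 4.9 → t = ln(9.347/4.9)/k = 91820 s = 25.51 h.
Distance = v·t = 0.45·91820 = 41320 m = 41.32 km.

41.3 km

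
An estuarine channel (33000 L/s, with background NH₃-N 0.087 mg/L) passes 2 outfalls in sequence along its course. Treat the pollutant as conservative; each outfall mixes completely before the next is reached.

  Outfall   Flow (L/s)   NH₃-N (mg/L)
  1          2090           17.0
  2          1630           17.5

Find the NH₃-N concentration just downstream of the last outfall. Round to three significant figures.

1.82 mg/L

Below outfall 1: Q → 35090 L/s, C = (33000·0.08700 + 2090·17.00)/35090 = 1.094 mg/L.
Below outfall 2: Q → 36720 L/s, C = (35090·1.094 + 1630·17.50)/36720 = 1.823 mg/L.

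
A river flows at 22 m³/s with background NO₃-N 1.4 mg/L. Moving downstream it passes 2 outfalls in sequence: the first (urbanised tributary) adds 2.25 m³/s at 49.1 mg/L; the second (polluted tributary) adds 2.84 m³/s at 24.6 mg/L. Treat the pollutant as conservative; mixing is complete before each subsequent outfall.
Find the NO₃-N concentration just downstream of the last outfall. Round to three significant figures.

7.79 mg/L

Outfall 1: combined Q = 24.25 m³/s; C = (22.00·1.400 + 2.250·49.10)/24.25 = 5.826 mg/L.
Outfall 2: combined Q = 27.09 m³/s; C = (24.25·5.826 + 2.840·24.60)/27.09 = 7.794 mg/L.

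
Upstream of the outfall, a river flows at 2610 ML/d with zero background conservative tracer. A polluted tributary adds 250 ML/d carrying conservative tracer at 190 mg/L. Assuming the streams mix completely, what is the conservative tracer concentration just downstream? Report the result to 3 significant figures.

16.6 mg/L

Mixed concentration C = ΣQC/ΣQ = (2610·0 + 250.0·190.0) / 2860 = 47500/2860 = 16.61 mg/L.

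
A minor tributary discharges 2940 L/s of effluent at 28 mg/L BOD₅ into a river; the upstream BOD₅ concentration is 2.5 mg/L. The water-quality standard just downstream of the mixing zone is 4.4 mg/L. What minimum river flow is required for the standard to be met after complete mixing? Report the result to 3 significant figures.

36500 L/s

Set C_mix = 4.4: (Q·2.500 + 2940·28.00) / (Q + 2940) = 4.4
→ Q = 2940·(28.00 − 4.4)/(4.4 − 2.500) = 36520 L/s.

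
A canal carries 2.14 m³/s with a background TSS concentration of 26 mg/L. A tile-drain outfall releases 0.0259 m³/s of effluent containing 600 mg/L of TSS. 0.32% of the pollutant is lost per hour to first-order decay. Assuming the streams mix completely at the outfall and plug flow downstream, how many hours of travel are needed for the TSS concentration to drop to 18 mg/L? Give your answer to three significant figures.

After mixing, C = (2.140·26.00 + 0.02590·600.0) / 2.166 = 71.18/2.166 = 32.86 mg/L.
0.32%/h lost → k = −ln(1 − 0.0032) = 0.003205 h⁻¹.
32.86·exp(−k·t) = 18 → t = ln(32.86/18)/k = 676200 s = 187.8 h.

188 h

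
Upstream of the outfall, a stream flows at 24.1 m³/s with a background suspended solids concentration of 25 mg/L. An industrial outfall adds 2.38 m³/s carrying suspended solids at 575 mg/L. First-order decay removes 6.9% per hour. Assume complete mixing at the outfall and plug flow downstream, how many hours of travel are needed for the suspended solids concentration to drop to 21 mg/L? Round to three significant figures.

After mixing, C = (24.10·25.00 + 2.380·575.0) / 26.48 = 1971/26.48 = 74.43 mg/L.
6.9%/h lost → k = −ln(1 − 0.069) = 0.07150 h⁻¹.
74.43·exp(−k·t) = 21 → t = ln(74.43/21)/k = 63720 s = 17.70 h.

17.7 h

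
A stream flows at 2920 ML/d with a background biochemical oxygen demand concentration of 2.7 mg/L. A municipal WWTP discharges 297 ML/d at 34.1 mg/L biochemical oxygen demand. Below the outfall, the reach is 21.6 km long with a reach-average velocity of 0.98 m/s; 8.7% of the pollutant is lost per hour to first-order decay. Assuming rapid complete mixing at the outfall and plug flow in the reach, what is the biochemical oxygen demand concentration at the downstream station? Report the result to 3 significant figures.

After mixing, C = (2920·2.700 + 297.0·34.10) / 3217 = 18010/3217 = 5.599 mg/L.
Travel time t = 21.6·1000 / 0.98 = 22040 s = 6.122 h.
8.7%/h lost → k = −ln(1 − 0.087) = 0.09102 h⁻¹.
First-order decay: C = 5.599·exp(−k·t) = 5.599·0.5728 = 3.207 mg/L.

3.21 mg/L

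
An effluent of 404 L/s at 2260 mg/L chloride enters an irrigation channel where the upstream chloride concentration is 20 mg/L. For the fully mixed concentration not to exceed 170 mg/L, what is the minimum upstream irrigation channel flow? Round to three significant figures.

5630 L/s

Set C_mix = 170: (Q·20.00 + 404.0·2260) / (Q + 404.0) = 170
→ Q = 404.0·(2260 − 170)/(170 − 20.00) = 5629 L/s.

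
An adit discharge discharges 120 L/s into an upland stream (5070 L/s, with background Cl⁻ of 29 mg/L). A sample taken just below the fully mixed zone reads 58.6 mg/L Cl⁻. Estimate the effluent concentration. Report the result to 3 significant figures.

1310 mg/L

Mass balance: 5070·29.00 + 120.0·Cₑ = 5190·58.60
→ Cₑ = (5190·58.60 − 5070·29.00) / 120.0 = 1309 mg/L.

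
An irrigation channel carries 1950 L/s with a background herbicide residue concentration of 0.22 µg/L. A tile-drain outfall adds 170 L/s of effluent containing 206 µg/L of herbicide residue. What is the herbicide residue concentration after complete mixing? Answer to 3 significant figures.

Mass balance: C = (1950·0.2200 + 170.0·206.0) / 2120 = 35450/2120 = 16.72 µg/L.

16.7 µg/L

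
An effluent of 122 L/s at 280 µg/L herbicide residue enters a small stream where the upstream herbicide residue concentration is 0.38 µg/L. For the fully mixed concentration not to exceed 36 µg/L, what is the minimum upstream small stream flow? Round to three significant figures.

836 L/s

Set C_mix = 36: (Q·0.3800 + 122.0·280.0) / (Q + 122.0) = 36
→ Q = 122.0·(280.0 − 36)/(36 − 0.3800) = 835.7 L/s.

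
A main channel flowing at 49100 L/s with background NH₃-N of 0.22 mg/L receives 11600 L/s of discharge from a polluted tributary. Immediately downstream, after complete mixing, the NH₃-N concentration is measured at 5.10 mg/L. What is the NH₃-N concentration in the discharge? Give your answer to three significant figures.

25.8 mg/L

Mass balance: 49100·0.2200 + 11600·Cₑ = 60700·5.100
→ Cₑ = (60700·5.100 − 49100·0.2200) / 11600 = 25.76 mg/L.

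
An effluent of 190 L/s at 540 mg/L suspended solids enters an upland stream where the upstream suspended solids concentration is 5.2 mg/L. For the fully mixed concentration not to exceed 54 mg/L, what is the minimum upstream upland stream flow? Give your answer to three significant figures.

Set C_mix = 54: (Q·5.200 + 190.0·540.0) / (Q + 190.0) = 54
→ Q = 190.0·(540.0 − 54)/(54 − 5.200) = 1892 L/s.

1890 L/s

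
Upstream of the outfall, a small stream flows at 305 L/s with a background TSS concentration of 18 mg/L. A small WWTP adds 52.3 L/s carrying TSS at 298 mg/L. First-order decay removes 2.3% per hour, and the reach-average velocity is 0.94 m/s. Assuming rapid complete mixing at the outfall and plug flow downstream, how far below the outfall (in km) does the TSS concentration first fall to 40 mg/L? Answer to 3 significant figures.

Flow-weighted average: C = (305.0·18.00 + 52.30·298.0) / 357.3 = 21080/357.3 = 58.99 mg/L.
2.3%/h lost → k = −ln(1 − 0.023) = 0.02327 h⁻¹.
Set 58.99·exp(−k·t) = 40 → t = ln(58.99/40)/k = 60090 s = 16.69 h.
Distance = v·t = 0.94·60090 = 56490 m = 56.49 km.

56.5 km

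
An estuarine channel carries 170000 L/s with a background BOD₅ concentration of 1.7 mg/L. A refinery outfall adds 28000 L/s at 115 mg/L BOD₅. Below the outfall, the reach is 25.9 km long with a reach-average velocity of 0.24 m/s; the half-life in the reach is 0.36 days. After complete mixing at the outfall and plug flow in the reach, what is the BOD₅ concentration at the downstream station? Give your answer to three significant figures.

Mass balance: C = (170000·1.700 + 28000·115.0) / 198000 = 3509000/198000 = 17.72 mg/L.
Travel time t = 25.9·1000 / 0.24 = 107900 s = 29.98 h.
Half-life 0.36 d → k = ln 2 / 0.36 = 1.925 d⁻¹.
Applying C = C₀e^(−kt): 17.72 × 0.09027 = 1.600 mg/L.

1.60 mg/L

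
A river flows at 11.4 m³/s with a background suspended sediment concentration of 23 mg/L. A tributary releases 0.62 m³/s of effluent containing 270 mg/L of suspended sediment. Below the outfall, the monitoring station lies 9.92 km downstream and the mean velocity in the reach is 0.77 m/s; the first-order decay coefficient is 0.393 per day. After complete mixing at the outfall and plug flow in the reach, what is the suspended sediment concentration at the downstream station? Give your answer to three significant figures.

Conservation of mass: C = (11.40·23.00 + 0.6200·270.0) / 12.02 = 429.6/12.02 = 35.74 mg/L.
Travel time t = 9.92·1000 / 0.77 = 12880 s = 3.579 h.
After decay, C = 35.74 × e^(−kt) = 35.74 × 0.9431 = 33.71 mg/L.

33.7 mg/L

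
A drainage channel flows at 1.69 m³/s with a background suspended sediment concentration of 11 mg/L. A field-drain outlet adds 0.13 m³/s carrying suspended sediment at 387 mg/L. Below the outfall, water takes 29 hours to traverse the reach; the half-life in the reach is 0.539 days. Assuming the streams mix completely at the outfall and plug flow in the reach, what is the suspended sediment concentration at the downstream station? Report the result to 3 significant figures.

8.00 mg/L

Flow-weighted average: C = (1.690·11.00 + 0.1300·387.0) / 1.820 = 68.90/1.820 = 37.86 mg/L.
Half-life 0.539 d → k = ln 2 / 0.539 = 1.286 d⁻¹.
Applying C = C₀e^(−kt): 37.86 × 0.2114 = 8.004 mg/L.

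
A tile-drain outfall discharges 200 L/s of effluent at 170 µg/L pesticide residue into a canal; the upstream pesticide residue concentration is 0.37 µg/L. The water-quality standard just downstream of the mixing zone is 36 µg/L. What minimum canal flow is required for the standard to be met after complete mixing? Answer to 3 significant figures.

752 L/s

Set C_mix = 36: (Q·0.3700 + 200.0·170.0) / (Q + 200.0) = 36
→ Q = 200.0·(170.0 − 36)/(36 − 0.3700) = 752.2 L/s.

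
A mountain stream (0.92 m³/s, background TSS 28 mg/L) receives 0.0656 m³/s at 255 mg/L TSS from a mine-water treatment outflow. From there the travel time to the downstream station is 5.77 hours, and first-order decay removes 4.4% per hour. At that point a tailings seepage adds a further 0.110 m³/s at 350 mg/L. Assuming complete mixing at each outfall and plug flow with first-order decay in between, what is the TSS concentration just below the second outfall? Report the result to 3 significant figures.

65.1 mg/L

Flow-weighted average: C = (0.9200·28.00 + 0.06560·255.0) / 0.9856 = 42.49/0.9856 = 43.11 mg/L; combined flow 0.9856 m³/s.
4.4%/h lost → k = −ln(1 − 0.044) = 0.04500 h⁻¹.
Decay over the reach: 43.11·exp(−kt) = 43.11·0.7713 = 33.25 mg/L.
Second outfall: C = (0.9856·33.25 + 0.1100·350.0)/1.096 = 65.05 mg/L.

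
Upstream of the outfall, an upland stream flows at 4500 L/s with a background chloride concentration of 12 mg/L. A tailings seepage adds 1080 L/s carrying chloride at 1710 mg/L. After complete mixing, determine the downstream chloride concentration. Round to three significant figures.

Conservation of mass: C = (4500·12.00 + 1080·1710) / 5580 = 1901000/5580 = 340.6 mg/L.

341 mg/L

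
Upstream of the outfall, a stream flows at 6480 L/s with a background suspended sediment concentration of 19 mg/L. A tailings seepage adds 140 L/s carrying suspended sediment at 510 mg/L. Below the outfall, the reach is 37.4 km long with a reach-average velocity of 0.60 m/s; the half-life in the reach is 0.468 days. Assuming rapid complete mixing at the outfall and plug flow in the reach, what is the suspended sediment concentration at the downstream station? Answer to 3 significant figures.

After mixing, C = (6480·19.00 + 140.0·510.0) / 6620 = 194500/6620 = 29.38 mg/L.
Travel time t = 37.4·1000 / 0.60 = 62330 s = 17.31 h.
Half-life 0.468 d → k = ln 2 / 0.468 = 1.481 d⁻¹.
Decay over the reach: 29.38·exp(−kt) = 29.38·0.3435 = 10.09 mg/L.

10.1 mg/L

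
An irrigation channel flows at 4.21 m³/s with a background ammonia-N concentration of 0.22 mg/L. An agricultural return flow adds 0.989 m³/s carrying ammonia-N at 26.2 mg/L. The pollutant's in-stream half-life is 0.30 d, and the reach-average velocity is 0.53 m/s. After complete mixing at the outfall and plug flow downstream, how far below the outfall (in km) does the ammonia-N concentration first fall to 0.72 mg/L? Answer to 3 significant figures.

After mixing, C = (4.210·0.2200 + 0.9890·26.20) / 5.199 = 26.84/5.199 = 5.162 mg/L.
Half-life 0.30 d → k = ln 2 / 0.30 = 2.310 d⁻¹.
Set 5.162·exp(−k·t) = 0.72 → t = ln(5.162/0.72)/k = 73660 s = 20.46 h.
Distance = v·t = 0.53·73660 = 39040 m = 39.04 km.

39.0 km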